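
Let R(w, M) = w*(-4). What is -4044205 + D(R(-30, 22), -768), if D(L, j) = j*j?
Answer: -3454381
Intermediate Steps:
R(w, M) = -4*w
D(L, j) = j**2
-4044205 + D(R(-30, 22), -768) = -4044205 + (-768)**2 = -4044205 + 589824 = -3454381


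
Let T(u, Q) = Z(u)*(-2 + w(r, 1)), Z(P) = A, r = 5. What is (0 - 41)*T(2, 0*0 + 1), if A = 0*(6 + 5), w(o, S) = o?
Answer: 0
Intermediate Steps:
A = 0 (A = 0*11 = 0)
Z(P) = 0
T(u, Q) = 0 (T(u, Q) = 0*(-2 + 5) = 0*3 = 0)
(0 - 41)*T(2, 0*0 + 1) = (0 - 41)*0 = -41*0 = 0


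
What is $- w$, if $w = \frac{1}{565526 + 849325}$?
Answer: $- \frac{1}{1414851} \approx -7.0679 \cdot 10^{-7}$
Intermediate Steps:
$w = \frac{1}{1414851} \approx 7.0679 \cdot 10^{-7}$
$- w = \left(-1\right) \frac{1}{1414851} = - \frac{1}{1414851}$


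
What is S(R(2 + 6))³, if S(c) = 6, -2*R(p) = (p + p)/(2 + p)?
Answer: 216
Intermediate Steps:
R(p) = -p/(2 + p) (R(p) = -(p + p)/(2*(2 + p)) = -2*p/(2*(2 + p)) = -p/(2 + p))
S(R(2 + 6))³ = 6³ = 216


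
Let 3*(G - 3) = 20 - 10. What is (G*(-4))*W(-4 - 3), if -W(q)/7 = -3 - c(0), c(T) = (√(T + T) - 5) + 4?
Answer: -1064/3 ≈ -354.67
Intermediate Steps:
G = 19/3 (G = 3 + (20 - 10)/3 = 3 + (⅓)*10 = 3 + 10/3 = 19/3 ≈ 6.3333)
c(T) = -1 + √2*√T (c(T) = (√(2*T) - 5) + 4 = (√2*√T - 5) + 4 = (-5 + √2*√T) + 4 = -1 + √2*√T)
W(q) = 14 (W(q) = -7*(-3 - (-1 + √2*√0)) = -7*(-3 - (-1 + √2*0)) = -7*(-3 - (-1 + 0)) = -7*(-3 - 1*(-1)) = -7*(-3 + 1) = -7*(-2) = 14)
(G*(-4))*W(-4 - 3) = ((19/3)*(-4))*14 = -76/3*14 = -1064/3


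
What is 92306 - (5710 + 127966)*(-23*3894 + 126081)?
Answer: -4881621538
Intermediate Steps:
92306 - (5710 + 127966)*(-23*3894 + 126081) = 92306 - 133676*(-89562 + 126081) = 92306 - 133676*36519 = 92306 - 1*4881713844 = 92306 - 4881713844 = -4881621538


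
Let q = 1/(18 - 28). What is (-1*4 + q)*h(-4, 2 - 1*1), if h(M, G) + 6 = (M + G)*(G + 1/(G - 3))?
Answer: 123/4 ≈ 30.750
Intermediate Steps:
h(M, G) = -6 + (G + M)*(G + 1/(-3 + G)) (h(M, G) = -6 + (M + G)*(G + 1/(G - 3)) = -6 + (G + M)*(G + 1/(-3 + G)))
q = -⅒ (q = 1/(-10) = -⅒ ≈ -0.10000)
(-1*4 + q)*h(-4, 2 - 1*1) = (-1*4 - ⅒)*((18 - 4 + (2 - 1*1)³ - 5*(2 - 1*1) - 3*(2 - 1*1)² - 4*(2 - 1*1)² - 3*(2 - 1*1)*(-4))/(-3 + (2 - 1*1))) = (-4 - ⅒)*((18 - 4 + (2 - 1)³ - 5*(2 - 1) - 3*(2 - 1)² - 4*(2 - 1)² - 3*(2 - 1)*(-4))/(-3 + (2 - 1))) = -41*(18 - 4 + 1³ - 5*1 - 3*1² - 4*1² - 3*1*(-4))/(10*(-3 + 1)) = -41*(18 - 4 + 1 - 5 - 3*1 - 4*1 + 12)/(10*(-2)) = -(-41)*(18 - 4 + 1 - 5 - 3 - 4 + 12)/20 = -(-41)*15/20 = -41/10*(-15/2) = 123/4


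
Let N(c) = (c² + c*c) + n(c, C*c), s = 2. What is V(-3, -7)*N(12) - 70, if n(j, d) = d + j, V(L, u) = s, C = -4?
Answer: 434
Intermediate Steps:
V(L, u) = 2
N(c) = -3*c + 2*c² (N(c) = (c² + c*c) + (-4*c + c) = (c² + c²) - 3*c = 2*c² - 3*c = -3*c + 2*c²)
V(-3, -7)*N(12) - 70 = 2*(12*(-3 + 2*12)) - 70 = 2*(12*(-3 + 24)) - 70 = 2*(12*21) - 70 = 2*252 - 70 = 504 - 70 = 434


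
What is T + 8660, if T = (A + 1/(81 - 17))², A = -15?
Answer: 36391041/4096 ≈ 8884.5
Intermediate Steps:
T = 919681/4096 (T = (-15 + 1/(81 - 17))² = (-15 + 1/64)² = (-959/64)² = 919681/4096 ≈ 224.53)
T + 8660 = 919681/4096 + 8660 = 36391041/4096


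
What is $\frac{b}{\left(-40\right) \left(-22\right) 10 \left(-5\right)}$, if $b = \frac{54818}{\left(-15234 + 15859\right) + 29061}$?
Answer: $- \frac{27409}{653092000} \approx -4.1968 \cdot 10^{-5}$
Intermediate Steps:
$b = \frac{27409}{14843}$ ($b = \frac{54818}{625 + 29061} = \frac{54818}{29686} = 54818 \cdot \frac{1}{29686} = \frac{27409}{14843} \approx 1.8466$)
$\frac{b}{\left(-40\right) \left(-22\right) 10 \left(-5\right)} = \frac{27409}{14843 \left(-40\right) \left(-22\right) 10 \left(-5\right)} = \frac{27409}{14843 \cdot 880 \left(-50\right)} = \frac{27409}{14843 \left(-44000\right)} = \frac{27409}{14843} \left(- \frac{1}{44000}\right) = - \frac{27409}{653092000}$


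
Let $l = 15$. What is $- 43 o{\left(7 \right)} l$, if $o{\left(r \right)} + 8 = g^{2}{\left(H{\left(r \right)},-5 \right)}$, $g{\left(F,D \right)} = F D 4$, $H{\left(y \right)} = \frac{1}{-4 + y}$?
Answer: $- \frac{70520}{3} \approx -23507.0$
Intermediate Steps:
$g{\left(F,D \right)} = 4 D F$ ($g{\left(F,D \right)} = D F 4 = 4 D F$)
$o{\left(r \right)} = -8 + \frac{400}{\left(-4 + r\right)^{2}}$ ($o{\left(r \right)} = -8 + \left(4 \left(-5\right) \frac{1}{-4 + r}\right)^{2} = -8 + \left(- \frac{20}{-4 + r}\right)^{2} = -8 + \frac{400}{\left(-4 + r\right)^{2}}$)
$- 43 o{\left(7 \right)} l = - 43 \left(-8 + \frac{400}{\left(-4 + 7\right)^{2}}\right) 15 = - 43 \left(-8 + \frac{400}{9}\right) 15 = \left(-43\right) \frac{328}{9} \cdot 15 = \left(- \frac{14104}{9}\right) 15 = - \frac{70520}{3}$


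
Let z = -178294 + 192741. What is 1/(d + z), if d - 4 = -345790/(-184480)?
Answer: 18448/266626627 ≈ 6.9190e-5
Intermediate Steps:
z = 14447
d = 108371/18448 (d = 4 - 345790/(-184480) = 4 - 345790*(-1/184480) = 4 + 34579/18448 = 108371/18448 ≈ 5.8744)
1/(d + z) = 1/(108371/18448 + 14447) = 1/(266626627/18448) = 18448/266626627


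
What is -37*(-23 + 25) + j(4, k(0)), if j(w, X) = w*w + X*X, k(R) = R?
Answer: -58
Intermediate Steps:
j(w, X) = X² + w² (j(w, X) = w² + X² = X² + w²)
-37*(-23 + 25) + j(4, k(0)) = -37*(-23 + 25) + (0² + 4²) = -37*2 + (0 + 16) = -74 + 16 = -58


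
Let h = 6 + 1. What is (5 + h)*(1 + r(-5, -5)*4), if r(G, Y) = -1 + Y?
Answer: -276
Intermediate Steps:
h = 7
(5 + h)*(1 + r(-5, -5)*4) = (5 + 7)*(1 + (-1 - 5)*4) = 12*(1 - 6*4) = 12*(1 - 24) = 12*(-23) = -276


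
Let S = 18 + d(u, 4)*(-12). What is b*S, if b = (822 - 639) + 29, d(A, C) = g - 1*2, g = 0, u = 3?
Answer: 8904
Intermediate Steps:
d(A, C) = -2 (d(A, C) = 0 - 1*2 = 0 - 2 = -2)
S = 42 (S = 18 - 2*(-12) = 18 + 24 = 42)
b = 212 (b = 183 + 29 = 212)
b*S = 212*42 = 8904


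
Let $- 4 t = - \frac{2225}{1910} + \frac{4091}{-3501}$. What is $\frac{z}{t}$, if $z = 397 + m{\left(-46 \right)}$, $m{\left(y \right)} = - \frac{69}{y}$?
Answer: $\frac{2131786908}{3120707} \approx 683.11$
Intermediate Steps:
$t = \frac{3120707}{5349528}$ ($t = - \frac{- \frac{2225}{1910} + \frac{4091}{-3501}}{4} = - \frac{\left(-2225\right) \frac{1}{1910} + 4091 \left(- \frac{1}{3501}\right)}{4} = - \frac{- \frac{445}{382} - \frac{4091}{3501}}{4} = \left(- \frac{1}{4}\right) \left(- \frac{3120707}{1337382}\right) = \frac{3120707}{5349528} \approx 0.58336$)
$z = \frac{797}{2}$ ($z = 397 - \frac{69}{-46} = 397 - - \frac{3}{2} = 397 + \frac{3}{2} = \frac{797}{2} \approx 398.5$)
$\frac{z}{t} = \frac{797}{2 \cdot \frac{3120707}{5349528}} = \frac{797}{2} \cdot \frac{5349528}{3120707} = \frac{2131786908}{3120707}$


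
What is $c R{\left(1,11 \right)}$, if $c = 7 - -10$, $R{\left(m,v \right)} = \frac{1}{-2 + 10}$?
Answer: $\frac{17}{8} \approx 2.125$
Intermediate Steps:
$R{\left(m,v \right)} = \frac{1}{8}$
$c = 17$ ($c = 7 + 10 = 17$)
$c R{\left(1,11 \right)} = 17 \cdot \frac{1}{8} = \frac{17}{8}$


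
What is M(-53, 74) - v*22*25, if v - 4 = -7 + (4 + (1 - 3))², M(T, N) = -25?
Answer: -575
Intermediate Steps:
v = 1 (v = 4 + (-7 + (4 + (1 - 3))²) = 4 + (-7 + (4 - 2)²) = 4 + (-7 + 2²) = 4 + (-7 + 4) = 4 - 3 = 1)
M(-53, 74) - v*22*25 = -25 - 1*22*25 = -25 - 22*25 = -25 - 1*550 = -25 - 550 = -575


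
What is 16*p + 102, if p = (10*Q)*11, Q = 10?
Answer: 17702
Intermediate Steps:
p = 1100 (p = (10*10)*11 = 100*11 = 1100)
16*p + 102 = 16*1100 + 102 = 17600 + 102 = 17702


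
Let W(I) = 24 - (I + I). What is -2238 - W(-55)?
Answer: -2372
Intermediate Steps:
W(I) = 24 - 2*I
-2238 - W(-55) = -2238 - (24 - 2*(-55)) = -2238 - (24 + 110) = -2238 - 1*134 = -2238 - 134 = -2372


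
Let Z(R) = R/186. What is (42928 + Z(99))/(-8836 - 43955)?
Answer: -2661569/3273042 ≈ -0.81318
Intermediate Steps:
Z(R) = R/186 (Z(R) = R*(1/186) = R/186)
(42928 + Z(99))/(-8836 - 43955) = (42928 + (1/186)*99)/(-8836 - 43955) = (42928 + 33/62)/(-52791) = (2661569/62)*(-1/52791) = -2661569/3273042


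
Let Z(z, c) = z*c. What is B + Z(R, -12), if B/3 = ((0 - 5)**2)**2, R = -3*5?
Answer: 2055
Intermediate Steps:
R = -15
Z(z, c) = c*z
B = 1875 (B = 3*((0 - 5)**2)**2 = 3*((-5)**2)**2 = 3*25**2 = 3*625 = 1875)
B + Z(R, -12) = 1875 - 12*(-15) = 1875 + 180 = 2055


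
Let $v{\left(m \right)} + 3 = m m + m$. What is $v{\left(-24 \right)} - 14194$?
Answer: $-13645$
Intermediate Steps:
$v{\left(m \right)} = -3 + m + m^{2}$ ($v{\left(m \right)} = -3 + \left(m m + m\right) = -3 + \left(m^{2} + m\right) = -3 + \left(m + m^{2}\right) = -3 + m + m^{2}$)
$v{\left(-24 \right)} - 14194 = \left(-3 - 24 + \left(-24\right)^{2}\right) - 14194 = \left(-3 - 24 + 576\right) - 14194 = 549 - 14194 = -13645$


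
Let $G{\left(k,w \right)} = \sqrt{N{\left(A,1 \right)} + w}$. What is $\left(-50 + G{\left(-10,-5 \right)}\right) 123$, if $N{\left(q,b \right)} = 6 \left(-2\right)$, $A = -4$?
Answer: $-6150 + 123 i \sqrt{17} \approx -6150.0 + 507.14 i$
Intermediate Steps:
$N{\left(q,b \right)} = -12$
$G{\left(k,w \right)} = \sqrt{-12 + w}$
$\left(-50 + G{\left(-10,-5 \right)}\right) 123 = \left(-50 + \sqrt{-12 - 5}\right) 123 = \left(-50 + \sqrt{-17}\right) 123 = \left(-50 + i \sqrt{17}\right) 123 = -6150 + 123 i \sqrt{17}$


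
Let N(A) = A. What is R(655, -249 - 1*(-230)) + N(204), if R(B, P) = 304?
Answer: 508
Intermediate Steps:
R(655, -249 - 1*(-230)) + N(204) = 304 + 204 = 508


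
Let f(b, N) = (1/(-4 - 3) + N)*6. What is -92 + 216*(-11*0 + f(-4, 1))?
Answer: 7132/7 ≈ 1018.9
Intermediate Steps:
f(b, N) = -6/7 + 6*N (f(b, N) = (1/(-7) + N)*6 = (-1/7 + N)*6 = -6/7 + 6*N)
-92 + 216*(-11*0 + f(-4, 1)) = -92 + 216*(-11*0 + (-6/7 + 6*1)) = -92 + 216*(0 + (-6/7 + 6)) = -92 + 216*(0 + 36/7) = -92 + 216*(36/7) = -92 + 7776/7 = 7132/7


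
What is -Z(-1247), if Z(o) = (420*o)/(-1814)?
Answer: -261870/907 ≈ -288.72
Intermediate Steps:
Z(o) = -210*o/907 (Z(o) = (420*o)*(-1/1814) = -210*o/907)
-Z(-1247) = -(-210)*(-1247)/907 = -1*261870/907 = -261870/907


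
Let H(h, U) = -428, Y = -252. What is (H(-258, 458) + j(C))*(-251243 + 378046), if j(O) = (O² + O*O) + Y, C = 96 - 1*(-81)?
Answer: 7858996334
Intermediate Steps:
C = 177 (C = 96 + 81 = 177)
j(O) = -252 + 2*O² (j(O) = (O² + O*O) - 252 = (O² + O²) - 252 = 2*O² - 252 = -252 + 2*O²)
(H(-258, 458) + j(C))*(-251243 + 378046) = (-428 + (-252 + 2*177²))*(-251243 + 378046) = (-428 + (-252 + 2*31329))*126803 = (-428 + (-252 + 62658))*126803 = (-428 + 62406)*126803 = 61978*126803 = 7858996334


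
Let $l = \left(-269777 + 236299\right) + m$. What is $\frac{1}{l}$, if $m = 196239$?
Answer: $\frac{1}{162761} \approx 6.144 \cdot 10^{-6}$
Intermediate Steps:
$l = 162761$ ($l = \left(-269777 + 236299\right) + 196239 = -33478 + 196239 = 162761$)
$\frac{1}{l} = \frac{1}{162761}$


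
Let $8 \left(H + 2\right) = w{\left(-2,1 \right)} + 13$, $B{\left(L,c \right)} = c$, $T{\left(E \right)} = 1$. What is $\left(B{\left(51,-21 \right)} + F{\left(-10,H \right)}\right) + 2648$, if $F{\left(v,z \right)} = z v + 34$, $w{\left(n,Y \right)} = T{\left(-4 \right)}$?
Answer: $\frac{5327}{2} \approx 2663.5$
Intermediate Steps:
$w{\left(n,Y \right)} = 1$
$H = - \frac{1}{4}$ ($H = -2 + \frac{1 + 13}{8} = -2 + \frac{1}{8} \cdot 14 = -2 + \frac{7}{4} = - \frac{1}{4} \approx -0.25$)
$F{\left(v,z \right)} = 34 + v z$ ($F{\left(v,z \right)} = v z + 34 = 34 + v z$)
$\left(B{\left(51,-21 \right)} + F{\left(-10,H \right)}\right) + 2648 = \left(-21 + \left(34 - - \frac{5}{2}\right)\right) + 2648 = \left(-21 + \left(34 + \frac{5}{2}\right)\right) + 2648 = \left(-21 + \frac{73}{2}\right) + 2648 = \frac{31}{2} + 2648 = \frac{5327}{2}$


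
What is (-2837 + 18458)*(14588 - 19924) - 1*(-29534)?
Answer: -83324122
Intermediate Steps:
(-2837 + 18458)*(14588 - 19924) - 1*(-29534) = 15621*(-5336) + 29534 = -83353656 + 29534 = -83324122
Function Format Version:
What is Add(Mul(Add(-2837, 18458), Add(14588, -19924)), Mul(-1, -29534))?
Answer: -83324122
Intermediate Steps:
Add(Mul(Add(-2837, 18458), Add(14588, -19924)), Mul(-1, -29534)) = Add(Mul(15621, -5336), 29534) = Add(-83353656, 29534) = -83324122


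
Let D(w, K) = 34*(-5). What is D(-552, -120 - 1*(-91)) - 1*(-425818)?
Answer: 425648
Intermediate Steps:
D(w, K) = -170
D(-552, -120 - 1*(-91)) - 1*(-425818) = -170 - 1*(-425818) = -170 + 425818 = 425648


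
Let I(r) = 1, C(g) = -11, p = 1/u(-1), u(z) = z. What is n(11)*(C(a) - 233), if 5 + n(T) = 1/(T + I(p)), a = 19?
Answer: 3599/3 ≈ 1199.7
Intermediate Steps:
p = -1 (p = 1/(-1) = -1)
n(T) = -5 + 1/(1 + T) (n(T) = -5 + 1/(T + 1) = -5 + 1/(1 + T))
n(11)*(C(a) - 233) = ((-4 - 5*11)/(1 + 11))*(-11 - 233) = ((-4 - 55)/12)*(-244) = ((1/12)*(-59))*(-244) = -59/12*(-244) = 3599/3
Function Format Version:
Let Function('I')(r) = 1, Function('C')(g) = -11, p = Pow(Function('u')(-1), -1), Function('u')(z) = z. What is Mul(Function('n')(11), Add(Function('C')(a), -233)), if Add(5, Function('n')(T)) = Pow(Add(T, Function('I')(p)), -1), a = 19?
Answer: Rational(3599, 3) ≈ 1199.7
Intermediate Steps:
p = -1 (p = Pow(-1, -1) = -1)
Function('n')(T) = Add(-5, Pow(Add(1, T), -1)) (Function('n')(T) = Add(-5, Pow(Add(T, 1), -1)) = Add(-5, Pow(Add(1, T), -1)))
Mul(Function('n')(11), Add(Function('C')(a), -233)) = Mul(Mul(Pow(Add(1, 11), -1), Add(-4, Mul(-5, 11))), Add(-11, -233)) = Mul(Mul(Pow(12, -1), Add(-4, -55)), -244) = Mul(Mul(Rational(1, 12), -59), -244) = Mul(Rational(-59, 12), -244) = Rational(3599, 3)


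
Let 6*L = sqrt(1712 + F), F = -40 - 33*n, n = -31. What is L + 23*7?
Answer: 161 + 7*sqrt(55)/6 ≈ 169.65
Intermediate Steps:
F = 983 (F = -40 - 33*(-31) = -40 + 1023 = 983)
L = 7*sqrt(55)/6 (L = sqrt(1712 + 983)/6 = sqrt(2695)/6 = (7*sqrt(55))/6 = 7*sqrt(55)/6 ≈ 8.6522)
L + 23*7 = 7*sqrt(55)/6 + 23*7 = 7*sqrt(55)/6 + 161 = 161 + 7*sqrt(55)/6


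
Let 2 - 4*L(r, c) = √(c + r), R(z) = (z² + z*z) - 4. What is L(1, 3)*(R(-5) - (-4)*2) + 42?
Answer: 42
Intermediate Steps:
R(z) = -4 + 2*z² (R(z) = (z² + z²) - 4 = 2*z² - 4 = -4 + 2*z²)
L(r, c) = ½ - √(c + r)/4
L(1, 3)*(R(-5) - (-4)*2) + 42 = (½ - √(3 + 1)/4)*((-4 + 2*(-5)²) - (-4)*2) + 42 = (½ - √4/4)*((-4 + 2*25) - 1*(-8)) + 42 = (½ - ¼*2)*((-4 + 50) + 8) + 42 = (½ - ½)*(46 + 8) + 42 = 0*54 + 42 = 0 + 42 = 42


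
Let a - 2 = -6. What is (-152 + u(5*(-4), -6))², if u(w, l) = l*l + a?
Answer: 14400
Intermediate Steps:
a = -4 (a = 2 - 6 = -4)
u(w, l) = -4 + l² (u(w, l) = l*l - 4 = l² - 4 = -4 + l²)
(-152 + u(5*(-4), -6))² = (-152 + (-4 + (-6)²))² = (-152 + (-4 + 36))² = (-152 + 32)² = (-120)² = 14400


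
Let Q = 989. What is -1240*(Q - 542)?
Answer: -554280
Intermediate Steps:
-1240*(Q - 542) = -1240*(989 - 542) = -1240*447 = -554280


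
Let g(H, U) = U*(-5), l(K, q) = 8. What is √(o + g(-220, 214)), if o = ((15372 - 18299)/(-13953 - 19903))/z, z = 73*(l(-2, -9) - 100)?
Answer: I*√408489419885313/617872 ≈ 32.711*I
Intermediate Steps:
g(H, U) = -5*U
z = -6716 (z = 73*(8 - 100) = 73*(-92) = -6716)
o = -2927/227376896 (o = ((15372 - 18299)/(-13953 - 19903))/(-6716) = -2927/(-33856)*(-1/6716) = -2927*(-1/33856)*(-1/6716) = (2927/33856)*(-1/6716) = -2927/227376896 ≈ -1.2873e-5)
√(o + g(-220, 214)) = √(-2927/227376896 - 5*214) = √(-2927/227376896 - 1070) = √(-243293281647/227376896) = I*√408489419885313/617872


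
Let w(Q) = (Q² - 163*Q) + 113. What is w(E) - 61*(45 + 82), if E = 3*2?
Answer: -8576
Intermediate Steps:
E = 6
w(Q) = 113 + Q² - 163*Q
w(E) - 61*(45 + 82) = (113 + 6² - 163*6) - 61*(45 + 82) = (113 + 36 - 978) - 61*127 = -829 - 7747 = -8576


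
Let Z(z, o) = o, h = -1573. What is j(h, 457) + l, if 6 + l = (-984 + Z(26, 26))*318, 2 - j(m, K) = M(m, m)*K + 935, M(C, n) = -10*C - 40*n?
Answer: -36248633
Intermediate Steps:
M(C, n) = -40*n - 10*C
j(m, K) = -933 + 50*K*m (j(m, K) = 2 - ((-40*m - 10*m)*K + 935) = 2 - ((-50*m)*K + 935) = 2 - (-50*K*m + 935) = 2 - (935 - 50*K*m) = 2 + (-935 + 50*K*m) = -933 + 50*K*m)
l = -304650 (l = -6 + (-984 + 26)*318 = -6 - 958*318 = -6 - 304644 = -304650)
j(h, 457) + l = (-933 + 50*457*(-1573)) - 304650 = (-933 - 35943050) - 304650 = -35943983 - 304650 = -36248633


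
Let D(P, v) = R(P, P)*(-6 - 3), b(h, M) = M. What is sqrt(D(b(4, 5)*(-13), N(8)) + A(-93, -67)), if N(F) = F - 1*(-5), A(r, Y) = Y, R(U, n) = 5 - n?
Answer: I*sqrt(697) ≈ 26.401*I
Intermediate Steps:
N(F) = 5 + F (N(F) = F + 5 = 5 + F)
D(P, v) = -45 + 9*P (D(P, v) = (5 - P)*(-6 - 3) = (5 - P)*(-9) = -45 + 9*P)
sqrt(D(b(4, 5)*(-13), N(8)) + A(-93, -67)) = sqrt((-45 + 9*(5*(-13))) - 67) = sqrt((-45 + 9*(-65)) - 67) = sqrt((-45 - 585) - 67) = sqrt(-630 - 67) = sqrt(-697) = I*sqrt(697)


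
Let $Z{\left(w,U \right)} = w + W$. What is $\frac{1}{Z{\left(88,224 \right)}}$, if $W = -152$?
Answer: $- \frac{1}{64} \approx -0.015625$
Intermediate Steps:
$Z{\left(w,U \right)} = -152 + w$ ($Z{\left(w,U \right)} = w - 152 = -152 + w$)
$\frac{1}{Z{\left(88,224 \right)}} = \frac{1}{-152 + 88} = \frac{1}{-64} = - \frac{1}{64}$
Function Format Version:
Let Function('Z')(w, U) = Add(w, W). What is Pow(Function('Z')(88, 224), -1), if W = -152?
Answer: Rational(-1, 64) ≈ -0.015625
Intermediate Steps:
Function('Z')(w, U) = Add(-152, w) (Function('Z')(w, U) = Add(w, -152) = Add(-152, w))
Pow(Function('Z')(88, 224), -1) = Pow(Add(-152, 88), -1) = Pow(-64, -1) = Rational(-1, 64)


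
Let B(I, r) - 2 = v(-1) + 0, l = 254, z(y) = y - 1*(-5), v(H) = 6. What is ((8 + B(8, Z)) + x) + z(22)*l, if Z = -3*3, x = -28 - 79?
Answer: 6767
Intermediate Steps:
x = -107
Z = -9
z(y) = 5 + y (z(y) = y + 5 = 5 + y)
B(I, r) = 8 (B(I, r) = 2 + (6 + 0) = 2 + 6 = 8)
((8 + B(8, Z)) + x) + z(22)*l = ((8 + 8) - 107) + (5 + 22)*254 = (16 - 107) + 27*254 = -91 + 6858 = 6767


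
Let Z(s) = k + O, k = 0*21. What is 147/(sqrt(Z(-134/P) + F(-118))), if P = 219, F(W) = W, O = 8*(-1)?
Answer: -7*I*sqrt(14)/2 ≈ -13.096*I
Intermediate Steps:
O = -8
k = 0
Z(s) = -8 (Z(s) = 0 - 8 = -8)
147/(sqrt(Z(-134/P) + F(-118))) = 147/(sqrt(-8 - 118)) = 147/(sqrt(-126)) = 147/((3*I*sqrt(14))) = 147*(-I*sqrt(14)/42) = -7*I*sqrt(14)/2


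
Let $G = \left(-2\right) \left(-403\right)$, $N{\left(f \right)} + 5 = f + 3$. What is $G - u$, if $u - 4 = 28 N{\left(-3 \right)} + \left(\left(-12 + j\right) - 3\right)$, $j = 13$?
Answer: $944$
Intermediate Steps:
$N{\left(f \right)} = -2 + f$ ($N{\left(f \right)} = -5 + \left(f + 3\right) = -5 + \left(3 + f\right) = -2 + f$)
$u = -138$ ($u = 4 + \left(28 \left(-2 - 3\right) + \left(\left(-12 + 13\right) - 3\right)\right) = 4 + \left(28 \left(-5\right) + \left(1 - 3\right)\right) = 4 - 142 = -138$)
$G = 806$
$G - u = 806 - -138 = 806 + 138 = 944$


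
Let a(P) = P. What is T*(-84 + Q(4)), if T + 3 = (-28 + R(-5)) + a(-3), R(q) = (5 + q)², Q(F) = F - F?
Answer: 2856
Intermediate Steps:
Q(F) = 0
T = -34 (T = -3 + ((-28 + (5 - 5)²) - 3) = -3 + ((-28 + 0²) - 3) = -3 + ((-28 + 0) - 3) = -3 + (-28 - 3) = -3 - 31 = -34)
T*(-84 + Q(4)) = -34*(-84 + 0) = -34*(-84) = 2856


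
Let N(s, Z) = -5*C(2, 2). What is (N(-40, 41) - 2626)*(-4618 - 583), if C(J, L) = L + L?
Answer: 13761846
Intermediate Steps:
C(J, L) = 2*L
N(s, Z) = -20 (N(s, Z) = -10*2 = -5*4 = -20)
(N(-40, 41) - 2626)*(-4618 - 583) = (-20 - 2626)*(-4618 - 583) = -2646*(-5201) = 13761846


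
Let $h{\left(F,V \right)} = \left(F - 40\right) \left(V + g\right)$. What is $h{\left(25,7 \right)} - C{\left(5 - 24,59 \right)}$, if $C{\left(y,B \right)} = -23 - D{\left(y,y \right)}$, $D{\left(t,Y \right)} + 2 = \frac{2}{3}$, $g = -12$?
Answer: $\frac{290}{3} \approx 96.667$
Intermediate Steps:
$D{\left(t,Y \right)} = - \frac{4}{3}$ ($D{\left(t,Y \right)} = -2 + \frac{2}{3} = - \frac{4}{3}$)
$h{\left(F,V \right)} = \left(-40 + F\right) \left(-12 + V\right)$ ($h{\left(F,V \right)} = \left(F - 40\right) \left(V - 12\right) = \left(-40 + F\right) \left(-12 + V\right)$)
$C{\left(y,B \right)} = - \frac{65}{3}$ ($C{\left(y,B \right)} = -23 - - \frac{4}{3} = -23 + \frac{4}{3} = - \frac{65}{3}$)
$h{\left(25,7 \right)} - C{\left(5 - 24,59 \right)} = \left(480 - 280 - 300 + 25 \cdot 7\right) - - \frac{65}{3} = \left(480 - 280 - 300 + 175\right) + \frac{65}{3} = 75 + \frac{65}{3} = \frac{290}{3}$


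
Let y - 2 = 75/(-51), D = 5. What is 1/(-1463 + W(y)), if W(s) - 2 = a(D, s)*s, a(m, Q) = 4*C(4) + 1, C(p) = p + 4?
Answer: -17/24540 ≈ -0.00069275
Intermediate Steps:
C(p) = 4 + p
y = 9/17 (y = 2 + 75/(-51) = 2 + 75*(-1/51) = 2 - 25/17 = 9/17 ≈ 0.52941)
a(m, Q) = 33 (a(m, Q) = 4*(4 + 4) + 1 = 4*8 + 1 = 32 + 1 = 33)
W(s) = 2 + 33*s
1/(-1463 + W(y)) = 1/(-1463 + (2 + 33*(9/17))) = 1/(-1463 + (2 + 297/17)) = 1/(-1463 + 331/17) = 1/(-24540/17) = -17/24540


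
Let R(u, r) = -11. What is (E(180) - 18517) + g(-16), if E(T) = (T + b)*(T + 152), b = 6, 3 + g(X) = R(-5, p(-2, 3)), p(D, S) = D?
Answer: 43221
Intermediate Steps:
g(X) = -14 (g(X) = -3 - 11 = -14)
E(T) = (6 + T)*(152 + T) (E(T) = (T + 6)*(T + 152) = (6 + T)*(152 + T))
(E(180) - 18517) + g(-16) = ((912 + 180² + 158*180) - 18517) - 14 = ((912 + 32400 + 28440) - 18517) - 14 = (61752 - 18517) - 14 = 43235 - 14 = 43221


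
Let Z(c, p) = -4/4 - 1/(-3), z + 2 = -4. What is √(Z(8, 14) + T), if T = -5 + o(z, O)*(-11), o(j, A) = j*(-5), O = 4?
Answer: I*√3021/3 ≈ 18.321*I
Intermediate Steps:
z = -6 (z = -2 - 4 = -6)
Z(c, p) = -⅔ (Z(c, p) = -4*¼ - 1*(-⅓) = -1 + ⅓ = -⅔)
o(j, A) = -5*j
T = -335 (T = -5 - 5*(-6)*(-11) = -5 + 30*(-11) = -5 - 330 = -335)
√(Z(8, 14) + T) = √(-⅔ - 335) = √(-1007/3) = I*√3021/3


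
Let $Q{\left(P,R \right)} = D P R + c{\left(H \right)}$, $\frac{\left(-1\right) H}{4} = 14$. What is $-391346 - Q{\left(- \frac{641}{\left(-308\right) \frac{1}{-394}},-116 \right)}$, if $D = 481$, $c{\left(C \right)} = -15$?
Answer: $- \frac{3553008233}{77} \approx -4.6143 \cdot 10^{7}$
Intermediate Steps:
$H = -56$ ($H = \left(-4\right) 14 = -56$)
$Q{\left(P,R \right)} = -15 + 481 P R$ ($Q{\left(P,R \right)} = 481 P R - 15 = -15 + 481 P R$)
$-391346 - Q{\left(- \frac{641}{\left(-308\right) \frac{1}{-394}},-116 \right)} = -391346 - \left(-15 + 481 \left(- \frac{641}{\left(-308\right) \frac{1}{-394}}\right) \left(-116\right)\right) = -391346 - \left(-15 + 481 \left(- \frac{641}{\left(-308\right) \left(- \frac{1}{394}\right)}\right) \left(-116\right)\right) = -391346 - \left(-15 + 481 \left(- \frac{641}{\frac{154}{197}}\right) \left(-116\right)\right) = -391346 - \left(-15 + 481 \left(\left(-641\right) \frac{197}{154}\right) \left(-116\right)\right) = -391346 - \left(-15 + 481 \left(- \frac{126277}{154}\right) \left(-116\right)\right) = -391346 - \left(-15 + \frac{3522875746}{77}\right) = -391346 - \frac{3522874591}{77} = - \frac{3553008233}{77}$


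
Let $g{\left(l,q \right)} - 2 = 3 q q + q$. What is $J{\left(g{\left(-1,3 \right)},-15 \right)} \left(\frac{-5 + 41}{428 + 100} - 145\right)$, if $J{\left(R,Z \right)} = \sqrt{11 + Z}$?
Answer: $- \frac{6377 i}{22} \approx - 289.86 i$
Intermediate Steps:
$g{\left(l,q \right)} = 2 + q + 3 q^{2}$ ($g{\left(l,q \right)} = 2 + \left(3 q q + q\right) = 2 + \left(3 q^{2} + q\right) = 2 + \left(q + 3 q^{2}\right) = 2 + q + 3 q^{2}$)
$J{\left(g{\left(-1,3 \right)},-15 \right)} \left(\frac{-5 + 41}{428 + 100} - 145\right) = \sqrt{11 - 15} \left(\frac{-5 + 41}{428 + 100} - 145\right) = \sqrt{-4} \left(\frac{36}{528} - 145\right) = 2 i \left(36 \cdot \frac{1}{528} - 145\right) = 2 i \left(\frac{3}{44} - 145\right) = 2 i \left(- \frac{6377}{44}\right) = - \frac{6377 i}{22}$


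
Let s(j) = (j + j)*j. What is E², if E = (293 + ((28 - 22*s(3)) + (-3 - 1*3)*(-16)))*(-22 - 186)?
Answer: 19079424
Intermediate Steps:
s(j) = 2*j² (s(j) = (2*j)*j = 2*j²)
E = -4368 (E = (293 + ((28 - 44*3²) + (-3 - 1*3)*(-16)))*(-22 - 186) = (293 + ((28 - 44*9) + (-3 - 3)*(-16)))*(-208) = (293 + ((28 - 22*18) - 6*(-16)))*(-208) = (293 + ((28 - 396) + 96))*(-208) = (293 + (-368 + 96))*(-208) = (293 - 272)*(-208) = 21*(-208) = -4368)
E² = (-4368)² = 19079424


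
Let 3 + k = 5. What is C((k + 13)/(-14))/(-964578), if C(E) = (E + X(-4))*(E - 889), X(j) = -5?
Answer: -1059185/189057288 ≈ -0.0056025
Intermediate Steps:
k = 2 (k = -3 + 5 = 2)
C(E) = (-889 + E)*(-5 + E) (C(E) = (E - 5)*(E - 889) = (-5 + E)*(-889 + E) = (-889 + E)*(-5 + E))
C((k + 13)/(-14))/(-964578) = (4445 + ((2 + 13)/(-14))**2 - 894*(2 + 13)/(-14))/(-964578) = (4445 + (15*(-1/14))**2 - 13410*(-1)/14)*(-1/964578) = (4445 + (-15/14)**2 - 894*(-15/14))*(-1/964578) = (4445 + 225/196 + 6705/7)*(-1/964578) = (1059185/196)*(-1/964578) = -1059185/189057288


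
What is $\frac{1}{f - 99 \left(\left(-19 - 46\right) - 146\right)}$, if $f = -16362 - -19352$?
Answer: $\frac{1}{23879} \approx 4.1878 \cdot 10^{-5}$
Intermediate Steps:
$f = 2990$ ($f = -16362 + 19352 = 2990$)
$\frac{1}{f - 99 \left(\left(-19 - 46\right) - 146\right)} = \frac{1}{2990 - 99 \left(\left(-19 - 46\right) - 146\right)} = \frac{1}{2990 - 99 \left(-65 - 146\right)} = \frac{1}{2990 - -20889} = \frac{1}{2990 + 20889} = \frac{1}{23879}$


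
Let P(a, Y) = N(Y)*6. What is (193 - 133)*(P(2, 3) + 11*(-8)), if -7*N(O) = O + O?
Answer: -39120/7 ≈ -5588.6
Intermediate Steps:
N(O) = -2*O/7 (N(O) = -(O + O)/7 = -2*O/7)
P(a, Y) = -12*Y/7 (P(a, Y) = -2*Y/7*6 = -12*Y/7)
(193 - 133)*(P(2, 3) + 11*(-8)) = (193 - 133)*(-12/7*3 + 11*(-8)) = 60*(-36/7 - 88) = 60*(-652/7) = -39120/7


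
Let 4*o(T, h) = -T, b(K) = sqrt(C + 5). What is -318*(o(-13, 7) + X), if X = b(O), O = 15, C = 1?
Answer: -2067/2 - 318*sqrt(6) ≈ -1812.4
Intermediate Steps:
b(K) = sqrt(6) (b(K) = sqrt(1 + 5) = sqrt(6))
o(T, h) = -T/4 (o(T, h) = (-T)/4 = -T/4)
X = sqrt(6) ≈ 2.4495
-318*(o(-13, 7) + X) = -318*(-1/4*(-13) + sqrt(6)) = -318*(13/4 + sqrt(6)) = -2067/2 - 318*sqrt(6)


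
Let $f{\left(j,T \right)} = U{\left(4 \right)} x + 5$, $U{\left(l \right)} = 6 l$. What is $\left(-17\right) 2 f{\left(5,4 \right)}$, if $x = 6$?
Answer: $-5066$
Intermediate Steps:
$f{\left(j,T \right)} = 149$ ($f{\left(j,T \right)} = 6 \cdot 4 \cdot 6 + 5 = 24 \cdot 6 + 5 = 144 + 5 = 149$)
$\left(-17\right) 2 f{\left(5,4 \right)} = \left(-17\right) 2 \cdot 149 = \left(-34\right) 149 = -5066$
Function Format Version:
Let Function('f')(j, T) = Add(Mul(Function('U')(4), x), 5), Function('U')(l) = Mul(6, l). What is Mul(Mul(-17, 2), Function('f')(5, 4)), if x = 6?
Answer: -5066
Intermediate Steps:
Function('f')(j, T) = 149 (Function('f')(j, T) = Add(Mul(Mul(6, 4), 6), 5) = Add(Mul(24, 6), 5) = Add(144, 5) = 149)
Mul(Mul(-17, 2), Function('f')(5, 4)) = Mul(Mul(-17, 2), 149) = Mul(-34, 149) = -5066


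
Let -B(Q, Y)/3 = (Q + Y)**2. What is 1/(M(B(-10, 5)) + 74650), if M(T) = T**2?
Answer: 1/80275 ≈ 1.2457e-5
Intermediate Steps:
B(Q, Y) = -3*(Q + Y)**2
1/(M(B(-10, 5)) + 74650) = 1/((-3*(-10 + 5)**2)**2 + 74650) = 1/((-3*(-5)**2)**2 + 74650) = 1/((-3*25)**2 + 74650) = 1/((-75)**2 + 74650) = 1/(5625 + 74650) = 1/80275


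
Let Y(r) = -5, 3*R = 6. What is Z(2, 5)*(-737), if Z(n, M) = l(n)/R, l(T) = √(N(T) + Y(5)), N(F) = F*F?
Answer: -737*I/2 ≈ -368.5*I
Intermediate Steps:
R = 2 (R = (⅓)*6 = 2)
N(F) = F²
l(T) = √(-5 + T²) (l(T) = √(T² - 5) = √(-5 + T²))
Z(n, M) = √(-5 + n²)/2
Z(2, 5)*(-737) = (√(-5 + 2²)/2)*(-737) = (√(-5 + 4)/2)*(-737) = (√(-1)/2)*(-737) = (I/2)*(-737) = -737*I/2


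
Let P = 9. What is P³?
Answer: 729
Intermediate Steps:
P³ = 9³ = 729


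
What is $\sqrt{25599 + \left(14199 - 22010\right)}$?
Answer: $2 \sqrt{4447} \approx 133.37$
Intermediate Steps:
$\sqrt{25599 + \left(14199 - 22010\right)} = \sqrt{25599 - 7811} = \sqrt{17788} = 2 \sqrt{4447}$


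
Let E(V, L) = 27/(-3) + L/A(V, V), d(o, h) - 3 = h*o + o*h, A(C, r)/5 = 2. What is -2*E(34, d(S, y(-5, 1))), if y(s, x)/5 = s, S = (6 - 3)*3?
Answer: 537/5 ≈ 107.40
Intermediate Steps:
A(C, r) = 10 (A(C, r) = 5*2 = 10)
S = 9 (S = 3*3 = 9)
y(s, x) = 5*s
d(o, h) = 3 + 2*h*o (d(o, h) = 3 + (h*o + o*h) = 3 + (h*o + h*o) = 3 + 2*h*o)
E(V, L) = -9 + L/10 (E(V, L) = 27/(-3) + L/10 = 27*(-⅓) + L*(⅒) = -9 + L/10)
-2*E(34, d(S, y(-5, 1))) = -2*(-9 + (3 + 2*(5*(-5))*9)/10) = -2*(-9 + (3 + 2*(-25)*9)/10) = -2*(-9 + (3 - 450)/10) = -2*(-9 + (⅒)*(-447)) = -2*(-9 - 447/10) = -2*(-537/10) = 537/5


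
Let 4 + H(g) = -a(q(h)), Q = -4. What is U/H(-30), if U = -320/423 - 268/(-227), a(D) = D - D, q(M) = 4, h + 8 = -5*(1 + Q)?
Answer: -10181/96021 ≈ -0.10603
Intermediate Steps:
h = 7 (h = -8 - 5*(1 - 4) = -8 - 5*(-3) = -8 + 15 = 7)
a(D) = 0
U = 40724/96021 (U = -320*1/423 - 268*(-1/227) = -320/423 + 268/227 = 40724/96021 ≈ 0.42412)
H(g) = -4 (H(g) = -4 - 1*0 = -4 + 0 = -4)
U/H(-30) = (40724/96021)/(-4) = (40724/96021)*(-¼) = -10181/96021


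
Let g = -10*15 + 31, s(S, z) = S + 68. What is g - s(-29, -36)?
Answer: -158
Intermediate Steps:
s(S, z) = 68 + S
g = -119 (g = -150 + 31 = -119)
g - s(-29, -36) = -119 - (68 - 29) = -119 - 1*39 = -119 - 39 = -158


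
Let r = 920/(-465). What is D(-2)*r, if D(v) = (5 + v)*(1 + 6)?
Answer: -1288/31 ≈ -41.548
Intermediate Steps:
D(v) = 35 + 7*v (D(v) = (5 + v)*7 = 35 + 7*v)
r = -184/93 (r = 920*(-1/465) = -184/93 ≈ -1.9785)
D(-2)*r = (35 + 7*(-2))*(-184/93) = (35 - 14)*(-184/93) = 21*(-184/93) = -1288/31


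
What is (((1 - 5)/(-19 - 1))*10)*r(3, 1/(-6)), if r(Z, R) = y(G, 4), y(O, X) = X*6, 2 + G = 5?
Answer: 48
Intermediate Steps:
G = 3 (G = -2 + 5 = 3)
y(O, X) = 6*X
r(Z, R) = 24 (r(Z, R) = 6*4 = 24)
(((1 - 5)/(-19 - 1))*10)*r(3, 1/(-6)) = (((1 - 5)/(-19 - 1))*10)*24 = (-4/(-20)*10)*24 = (-4*(-1/20)*10)*24 = ((1/5)*10)*24 = 2*24 = 48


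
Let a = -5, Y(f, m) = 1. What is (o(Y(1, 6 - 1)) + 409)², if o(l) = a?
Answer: 163216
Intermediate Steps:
o(l) = -5
(o(Y(1, 6 - 1)) + 409)² = (-5 + 409)² = 404² = 163216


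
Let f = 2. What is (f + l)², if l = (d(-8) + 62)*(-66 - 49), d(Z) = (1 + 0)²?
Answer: 52461049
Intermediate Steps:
d(Z) = 1 (d(Z) = 1² = 1)
l = -7245 (l = (1 + 62)*(-66 - 49) = 63*(-115) = -7245)
(f + l)² = (2 - 7245)² = (-7243)² = 52461049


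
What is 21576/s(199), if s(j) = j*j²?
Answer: 21576/7880599 ≈ 0.0027379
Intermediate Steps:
s(j) = j³
21576/s(199) = 21576/(199³) = 21576/7880599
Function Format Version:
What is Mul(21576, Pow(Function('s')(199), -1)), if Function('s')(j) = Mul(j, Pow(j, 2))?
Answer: Rational(21576, 7880599) ≈ 0.0027379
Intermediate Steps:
Function('s')(j) = Pow(j, 3)
Mul(21576, Pow(Function('s')(199), -1)) = Mul(21576, Pow(Pow(199, 3), -1)) = Mul(21576, Pow(7880599, -1)) = Mul(21576, Rational(1, 7880599)) = Rational(21576, 7880599)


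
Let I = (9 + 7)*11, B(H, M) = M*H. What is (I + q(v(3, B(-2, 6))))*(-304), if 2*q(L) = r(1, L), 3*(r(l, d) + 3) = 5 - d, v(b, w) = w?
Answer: -161728/3 ≈ -53909.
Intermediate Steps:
B(H, M) = H*M
I = 176 (I = 16*11 = 176)
r(l, d) = -4/3 - d/3 (r(l, d) = -3 + (5 - d)/3 = -3 + (5/3 - d/3) = -4/3 - d/3)
q(L) = -⅔ - L/6 (q(L) = (-4/3 - L/3)/2 = -⅔ - L/6)
(I + q(v(3, B(-2, 6))))*(-304) = (176 + (-⅔ - (-1)*6/3))*(-304) = (176 + (-⅔ - ⅙*(-12)))*(-304) = (176 + (-⅔ + 2))*(-304) = (176 + 4/3)*(-304) = (532/3)*(-304) = -161728/3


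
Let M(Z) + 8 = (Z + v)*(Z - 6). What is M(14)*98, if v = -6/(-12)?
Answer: 10584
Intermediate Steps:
v = ½ (v = -6*(-1/12) = ½ ≈ 0.50000)
M(Z) = -8 + (½ + Z)*(-6 + Z) (M(Z) = -8 + (Z + ½)*(Z - 6) = -8 + (½ + Z)*(-6 + Z))
M(14)*98 = (-11 + 14² - 11/2*14)*98 = (-11 + 196 - 77)*98 = 108*98 = 10584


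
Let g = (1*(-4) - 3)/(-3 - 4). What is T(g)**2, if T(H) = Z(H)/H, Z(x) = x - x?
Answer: 0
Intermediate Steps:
Z(x) = 0
g = 1 (g = (-4 - 3)/(-7) = -7*(-1/7) = 1)
T(H) = 0 (T(H) = 0/H = 0)
T(g)**2 = 0**2 = 0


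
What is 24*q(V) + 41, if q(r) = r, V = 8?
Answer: 233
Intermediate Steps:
24*q(V) + 41 = 24*8 + 41 = 192 + 41 = 233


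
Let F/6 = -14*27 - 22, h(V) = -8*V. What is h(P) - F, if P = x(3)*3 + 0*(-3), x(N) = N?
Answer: 2328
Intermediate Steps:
P = 9 (P = 3*3 + 0*(-3) = 9 + 0 = 9)
F = -2400 (F = 6*(-14*27 - 22) = 6*(-378 - 22) = 6*(-400) = -2400)
h(P) - F = -8*9 - 1*(-2400) = -72 + 2400 = 2328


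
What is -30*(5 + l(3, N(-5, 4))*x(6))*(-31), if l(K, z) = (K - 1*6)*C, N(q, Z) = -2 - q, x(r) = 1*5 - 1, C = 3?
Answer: -28830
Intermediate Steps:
x(r) = 4 (x(r) = 5 - 1 = 4)
l(K, z) = -18 + 3*K (l(K, z) = (K - 1*6)*3 = (K - 6)*3 = (-6 + K)*3 = -18 + 3*K)
-30*(5 + l(3, N(-5, 4))*x(6))*(-31) = -30*(5 + (-18 + 3*3)*4)*(-31) = -30*(5 + (-18 + 9)*4)*(-31) = -30*(5 - 9*4)*(-31) = -30*(5 - 36)*(-31) = -30*(-31)*(-31) = 930*(-31) = -28830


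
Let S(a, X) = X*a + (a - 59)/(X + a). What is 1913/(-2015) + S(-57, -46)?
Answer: 544219691/207545 ≈ 2622.2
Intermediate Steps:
S(a, X) = X*a + (-59 + a)/(X + a)
1913/(-2015) + S(-57, -46) = 1913/(-2015) + (-59 - 57 - 46*(-57)**2 - 57*(-46)**2)/(-46 - 57) = 1913*(-1/2015) + (-59 - 57 - 46*3249 - 57*2116)/(-103) = -1913/2015 - (-59 - 57 - 149454 - 120612)/103 = -1913/2015 - 1/103*(-270182) = -1913/2015 + 270182/103 = 544219691/207545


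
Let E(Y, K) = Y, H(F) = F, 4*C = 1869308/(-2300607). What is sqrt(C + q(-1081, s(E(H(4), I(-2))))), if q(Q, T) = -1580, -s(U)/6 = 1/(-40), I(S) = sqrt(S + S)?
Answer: I*sqrt(929298599324101)/766869 ≈ 39.752*I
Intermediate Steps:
C = -467327/2300607 (C = (1869308/(-2300607))/4 = (1869308*(-1/2300607))/4 = (1/4)*(-1869308/2300607) = -467327/2300607 ≈ -0.20313)
I(S) = sqrt(2)*sqrt(S) (I(S) = sqrt(2*S) = sqrt(2)*sqrt(S))
s(U) = 3/20 (s(U) = -6/(-40) = -6*(-1/40) = 3/20)
sqrt(C + q(-1081, s(E(H(4), I(-2))))) = sqrt(-467327/2300607 - 1580) = sqrt(-3635426387/2300607) = I*sqrt(929298599324101)/766869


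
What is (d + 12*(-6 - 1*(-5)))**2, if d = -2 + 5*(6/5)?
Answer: 64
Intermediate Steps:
d = 4 (d = -2 + 5*(6*(1/5)) = -2 + 5*(6/5) = -2 + 6 = 4)
(d + 12*(-6 - 1*(-5)))**2 = (4 + 12*(-6 - 1*(-5)))**2 = (4 + 12*(-6 + 5))**2 = (4 + 12*(-1))**2 = (4 - 12)**2 = (-8)**2 = 64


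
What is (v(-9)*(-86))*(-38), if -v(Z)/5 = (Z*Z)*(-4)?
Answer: 5294160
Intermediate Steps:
v(Z) = 20*Z**2 (v(Z) = -5*Z*Z*(-4) = -5*Z**2*(-4) = -(-20)*Z**2 = 20*Z**2)
(v(-9)*(-86))*(-38) = ((20*(-9)**2)*(-86))*(-38) = ((20*81)*(-86))*(-38) = (1620*(-86))*(-38) = -139320*(-38) = 5294160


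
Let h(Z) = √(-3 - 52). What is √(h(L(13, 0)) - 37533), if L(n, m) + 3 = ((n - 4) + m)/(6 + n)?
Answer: √(-37533 + I*√55) ≈ 0.019 + 193.73*I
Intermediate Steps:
L(n, m) = -3 + (-4 + m + n)/(6 + n) (L(n, m) = -3 + ((n - 4) + m)/(6 + n) = -3 + ((-4 + n) + m)/(6 + n) = -3 + (-4 + m + n)/(6 + n))
h(Z) = I*√55 (h(Z) = √(-55) = I*√55)
√(h(L(13, 0)) - 37533) = √(I*√55 - 37533) = √(-37533 + I*√55)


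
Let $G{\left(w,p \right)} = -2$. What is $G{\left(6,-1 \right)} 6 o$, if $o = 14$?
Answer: $-168$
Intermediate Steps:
$G{\left(6,-1 \right)} 6 o = \left(-2\right) 6 \cdot 14 = \left(-12\right) 14 = -168$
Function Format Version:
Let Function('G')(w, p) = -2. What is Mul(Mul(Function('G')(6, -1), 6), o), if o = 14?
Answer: -168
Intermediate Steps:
Mul(Mul(Function('G')(6, -1), 6), o) = Mul(Mul(-2, 6), 14) = Mul(-12, 14) = -168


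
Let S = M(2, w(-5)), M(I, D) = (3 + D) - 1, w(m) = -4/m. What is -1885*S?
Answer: -5278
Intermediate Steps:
M(I, D) = 2 + D
S = 14/5 (S = 2 - 4/(-5) = 2 - 4*(-⅕) = 2 + ⅘ = 14/5 ≈ 2.8000)
-1885*S = -1885*14/5 = -5278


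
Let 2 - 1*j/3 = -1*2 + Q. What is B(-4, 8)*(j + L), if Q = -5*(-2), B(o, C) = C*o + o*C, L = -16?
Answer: 2176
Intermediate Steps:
B(o, C) = 2*C*o (B(o, C) = C*o + C*o = 2*C*o)
Q = 10
j = -18 (j = 6 - 3*(-1*2 + 10) = 6 - 3*(-2 + 10) = 6 - 3*8 = 6 - 24 = -18)
B(-4, 8)*(j + L) = (2*8*(-4))*(-18 - 16) = -64*(-34) = 2176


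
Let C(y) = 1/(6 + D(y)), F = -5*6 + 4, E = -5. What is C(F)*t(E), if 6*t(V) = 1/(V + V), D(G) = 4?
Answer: -1/600 ≈ -0.0016667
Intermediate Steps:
F = -26 (F = -30 + 4 = -26)
t(V) = 1/(12*V) (t(V) = 1/(6*(V + V)) = 1/(6*((2*V))) = (1/(2*V))/6 = 1/(12*V))
C(y) = ⅒ (C(y) = 1/(6 + 4) = 1/10 = ⅒)
C(F)*t(E) = ((1/12)/(-5))/10 = ((1/12)*(-⅕))/10 = (⅒)*(-1/60) = -1/600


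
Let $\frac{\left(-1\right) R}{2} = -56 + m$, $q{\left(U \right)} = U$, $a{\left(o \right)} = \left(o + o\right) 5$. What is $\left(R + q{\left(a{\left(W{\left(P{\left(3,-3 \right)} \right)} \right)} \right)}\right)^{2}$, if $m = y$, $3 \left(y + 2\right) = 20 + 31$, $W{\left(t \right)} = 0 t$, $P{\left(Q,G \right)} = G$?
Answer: $6724$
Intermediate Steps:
$W{\left(t \right)} = 0$
$y = 15$ ($y = -2 + \frac{20 + 31}{3} = -2 + \frac{1}{3} \cdot 51 = -2 + 17 = 15$)
$m = 15$
$a{\left(o \right)} = 10 o$ ($a{\left(o \right)} = 2 o 5 = 10 o$)
$R = 82$ ($R = - 2 \left(-56 + 15\right) = \left(-2\right) \left(-41\right) = 82$)
$\left(R + q{\left(a{\left(W{\left(P{\left(3,-3 \right)} \right)} \right)} \right)}\right)^{2} = \left(82 + 10 \cdot 0\right)^{2} = \left(82 + 0\right)^{2} = 82^{2} = 6724$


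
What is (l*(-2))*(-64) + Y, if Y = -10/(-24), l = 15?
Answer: 23045/12 ≈ 1920.4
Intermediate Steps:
Y = 5/12 (Y = -10*(-1/24) = 5/12 ≈ 0.41667)
(l*(-2))*(-64) + Y = (15*(-2))*(-64) + 5/12 = -30*(-64) + 5/12 = 1920 + 5/12 = 23045/12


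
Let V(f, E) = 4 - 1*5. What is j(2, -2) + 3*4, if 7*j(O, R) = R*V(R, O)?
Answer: 86/7 ≈ 12.286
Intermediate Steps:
V(f, E) = -1 (V(f, E) = 4 - 5 = -1)
j(O, R) = -R/7 (j(O, R) = (R*(-1))/7 = (-R)/7 = -R/7)
j(2, -2) + 3*4 = -⅐*(-2) + 3*4 = 2/7 + 12 = 86/7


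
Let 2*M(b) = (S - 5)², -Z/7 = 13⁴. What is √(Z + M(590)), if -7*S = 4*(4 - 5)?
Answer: I*√39183770/14 ≈ 447.12*I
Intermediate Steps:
S = 4/7 (S = -4*(4 - 5)/7 = -4*(-1)/7 = -⅐*(-4) = 4/7 ≈ 0.57143)
Z = -199927 (Z = -7*13⁴ = -7*28561 = -199927)
M(b) = 961/98 (M(b) = (4/7 - 5)²/2 = (-31/7)²/2 = (½)*(961/49) = 961/98)
√(Z + M(590)) = √(-199927 + 961/98) = √(-19591885/98) = I*√39183770/14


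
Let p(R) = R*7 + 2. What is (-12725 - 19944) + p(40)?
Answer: -32387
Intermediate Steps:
p(R) = 2 + 7*R (p(R) = 7*R + 2 = 2 + 7*R)
(-12725 - 19944) + p(40) = (-12725 - 19944) + (2 + 7*40) = -32669 + (2 + 280) = -32669 + 282 = -32387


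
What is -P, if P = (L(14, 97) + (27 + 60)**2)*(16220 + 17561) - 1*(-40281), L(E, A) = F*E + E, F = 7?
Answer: -259512142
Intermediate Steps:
L(E, A) = 8*E (L(E, A) = 7*E + E = 8*E)
P = 259512142 (P = (8*14 + (27 + 60)**2)*(16220 + 17561) - 1*(-40281) = (112 + 87**2)*33781 + 40281 = (112 + 7569)*33781 + 40281 = 7681*33781 + 40281 = 259471861 + 40281 = 259512142)
-P = -1*259512142 = -259512142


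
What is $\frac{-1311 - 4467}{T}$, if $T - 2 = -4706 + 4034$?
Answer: $\frac{2889}{335} \approx 8.6239$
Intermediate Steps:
$T = -670$ ($T = 2 + \left(-4706 + 4034\right) = 2 - 672 = -670$)
$\frac{-1311 - 4467}{T} = \frac{-1311 - 4467}{-670} = \left(-1311 - 4467\right) \left(- \frac{1}{670}\right) = \left(-5778\right) \left(- \frac{1}{670}\right) = \frac{2889}{335}$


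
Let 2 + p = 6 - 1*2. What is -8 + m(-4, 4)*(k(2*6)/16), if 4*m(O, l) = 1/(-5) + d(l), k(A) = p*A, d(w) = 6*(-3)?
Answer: -593/40 ≈ -14.825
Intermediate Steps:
d(w) = -18
p = 2 (p = -2 + (6 - 1*2) = -2 + (6 - 2) = -2 + 4 = 2)
k(A) = 2*A
m(O, l) = -91/20 (m(O, l) = (1/(-5) - 18)/4 = (-⅕ - 18)/4 = (¼)*(-91/5) = -91/20)
-8 + m(-4, 4)*(k(2*6)/16) = -8 - 91*2*(2*6)/(20*16) = -8 - 91*2*12/(20*16) = -8 - 546/(5*16) = -8 - 91/20*3/2 = -8 - 273/40 = -593/40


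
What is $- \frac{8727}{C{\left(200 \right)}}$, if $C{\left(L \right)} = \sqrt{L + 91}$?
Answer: $- \frac{2909 \sqrt{291}}{97} \approx -511.59$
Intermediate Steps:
$C{\left(L \right)} = \sqrt{91 + L}$
$- \frac{8727}{C{\left(200 \right)}} = - \frac{8727}{\sqrt{91 + 200}} = - \frac{8727}{\sqrt{291}} = - 8727 \frac{\sqrt{291}}{291} = - \frac{2909 \sqrt{291}}{97}$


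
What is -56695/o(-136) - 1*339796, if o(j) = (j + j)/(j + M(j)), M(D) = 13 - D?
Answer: -5393381/16 ≈ -3.3709e+5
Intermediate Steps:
o(j) = 2*j/13 (o(j) = (j + j)/(j + (13 - j)) = (2*j)/13 = (2*j)*(1/13) = 2*j/13)
-56695/o(-136) - 1*339796 = -56695/((2/13)*(-136)) - 1*339796 = -56695/(-272/13) - 339796 = -56695*(-13/272) - 339796 = 43355/16 - 339796 = -5393381/16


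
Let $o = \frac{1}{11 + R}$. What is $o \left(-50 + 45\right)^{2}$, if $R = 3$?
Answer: $\frac{25}{14} \approx 1.7857$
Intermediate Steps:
$o = \frac{1}{14}$ ($o = \frac{1}{11 + 3} = \frac{1}{14} \approx 0.071429$)
$o \left(-50 + 45\right)^{2} = \frac{\left(-50 + 45\right)^{2}}{14} = \frac{\left(-5\right)^{2}}{14} = \frac{1}{14} \cdot 25 = \frac{25}{14}$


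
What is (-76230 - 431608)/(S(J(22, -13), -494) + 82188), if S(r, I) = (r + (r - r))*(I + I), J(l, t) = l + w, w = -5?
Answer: -253919/32696 ≈ -7.7661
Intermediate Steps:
J(l, t) = -5 + l (J(l, t) = l - 5 = -5 + l)
S(r, I) = 2*I*r (S(r, I) = (r + 0)*(2*I) = r*(2*I) = 2*I*r)
(-76230 - 431608)/(S(J(22, -13), -494) + 82188) = (-76230 - 431608)/(2*(-494)*(-5 + 22) + 82188) = -507838/(2*(-494)*17 + 82188) = -507838/(-16796 + 82188) = -507838/65392 = -507838*1/65392 = -253919/32696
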